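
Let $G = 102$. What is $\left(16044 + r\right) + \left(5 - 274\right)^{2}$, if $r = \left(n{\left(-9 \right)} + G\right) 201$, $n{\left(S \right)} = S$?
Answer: $107098$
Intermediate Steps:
$r = 18693$ ($r = \left(-9 + 102\right) 201 = 93 \cdot 201 = 18693$)
$\left(16044 + r\right) + \left(5 - 274\right)^{2} = \left(16044 + 18693\right) + \left(5 - 274\right)^{2} = 34737 + \left(-269\right)^{2} = 34737 + 72361 = 107098$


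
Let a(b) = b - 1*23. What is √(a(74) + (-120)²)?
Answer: √14451 ≈ 120.21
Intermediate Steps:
a(b) = -23 + b (a(b) = b - 23 = -23 + b)
√(a(74) + (-120)²) = √((-23 + 74) + (-120)²) = √(51 + 14400) = √14451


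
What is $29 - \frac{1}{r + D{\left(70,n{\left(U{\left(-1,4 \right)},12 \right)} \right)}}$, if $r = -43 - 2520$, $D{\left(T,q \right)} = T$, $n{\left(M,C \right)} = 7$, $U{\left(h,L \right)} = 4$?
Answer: $\frac{72298}{2493} \approx 29.0$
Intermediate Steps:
$r = -2563$ ($r = -43 - 2520 = -2563$)
$29 - \frac{1}{r + D{\left(70,n{\left(U{\left(-1,4 \right)},12 \right)} \right)}} = 29 - \frac{1}{-2563 + 70} = 29 - \frac{1}{-2493} = 29 - - \frac{1}{2493} = 29 + \frac{1}{2493} = \frac{72298}{2493}$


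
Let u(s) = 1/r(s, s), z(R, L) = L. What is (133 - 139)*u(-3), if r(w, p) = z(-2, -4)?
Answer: 3/2 ≈ 1.5000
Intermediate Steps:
r(w, p) = -4
u(s) = -¼ (u(s) = 1/(-4) = -¼)
(133 - 139)*u(-3) = (133 - 139)*(-¼) = -6*(-¼) = 3/2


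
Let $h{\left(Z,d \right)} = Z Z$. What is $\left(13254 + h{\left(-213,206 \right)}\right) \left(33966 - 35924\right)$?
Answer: $-114783834$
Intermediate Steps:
$h{\left(Z,d \right)} = Z^{2}$
$\left(13254 + h{\left(-213,206 \right)}\right) \left(33966 - 35924\right) = \left(13254 + \left(-213\right)^{2}\right) \left(33966 - 35924\right) = \left(13254 + 45369\right) \left(-1958\right) = 58623 \left(-1958\right) = -114783834$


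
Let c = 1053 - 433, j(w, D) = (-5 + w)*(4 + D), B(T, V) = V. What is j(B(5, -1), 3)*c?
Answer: -26040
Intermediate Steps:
c = 620
j(B(5, -1), 3)*c = (-20 - 5*3 + 4*(-1) + 3*(-1))*620 = (-20 - 15 - 4 - 3)*620 = -42*620 = -26040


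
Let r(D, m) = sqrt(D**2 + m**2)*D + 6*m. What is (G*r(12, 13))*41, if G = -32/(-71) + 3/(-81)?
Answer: 845338/639 + 130052*sqrt(313)/639 ≈ 4923.6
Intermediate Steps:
r(D, m) = 6*m + D*sqrt(D**2 + m**2) (r(D, m) = D*sqrt(D**2 + m**2) + 6*m = 6*m + D*sqrt(D**2 + m**2))
G = 793/1917 (G = -32*(-1/71) + 3*(-1/81) = 32/71 - 1/27 = 793/1917 ≈ 0.41367)
(G*r(12, 13))*41 = (793*(6*13 + 12*sqrt(12**2 + 13**2))/1917)*41 = (793*(78 + 12*sqrt(144 + 169))/1917)*41 = (793*(78 + 12*sqrt(313))/1917)*41 = (20618/639 + 3172*sqrt(313)/639)*41 = 845338/639 + 130052*sqrt(313)/639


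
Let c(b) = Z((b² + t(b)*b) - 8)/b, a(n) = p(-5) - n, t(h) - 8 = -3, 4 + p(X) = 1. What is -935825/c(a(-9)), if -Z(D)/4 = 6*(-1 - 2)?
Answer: -935825/12 ≈ -77985.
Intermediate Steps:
p(X) = -3 (p(X) = -4 + 1 = -3)
t(h) = 5 (t(h) = 8 - 3 = 5)
Z(D) = 72 (Z(D) = -24*(-1 - 2) = -24*(-3) = -4*(-18) = 72)
a(n) = -3 - n
c(b) = 72/b
-935825/c(a(-9)) = -935825/(72/(-3 - 1*(-9))) = -935825/(72/(-3 + 9)) = -935825/(72/6) = -935825/(72*(⅙)) = -935825/12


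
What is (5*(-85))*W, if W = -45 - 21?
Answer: 28050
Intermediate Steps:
W = -66
(5*(-85))*W = (5*(-85))*(-66) = -425*(-66) = 28050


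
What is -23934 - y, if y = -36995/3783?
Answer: -90505327/3783 ≈ -23924.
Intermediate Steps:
y = -36995/3783 (y = -36995*1/3783 = -36995/3783 ≈ -9.7793)
-23934 - y = -23934 - 1*(-36995/3783) = -23934 + 36995/3783 = -90505327/3783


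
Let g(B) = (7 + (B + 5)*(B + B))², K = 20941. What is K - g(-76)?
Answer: -116597460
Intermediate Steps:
g(B) = (7 + 2*B*(5 + B))² (g(B) = (7 + (5 + B)*(2*B))² = (7 + 2*B*(5 + B))²)
K - g(-76) = 20941 - (7 + 2*(-76)² + 10*(-76))² = 20941 - (7 + 2*5776 - 760)² = 20941 - (7 + 11552 - 760)² = 20941 - 1*10799² = 20941 - 1*116618401 = 20941 - 116618401 = -116597460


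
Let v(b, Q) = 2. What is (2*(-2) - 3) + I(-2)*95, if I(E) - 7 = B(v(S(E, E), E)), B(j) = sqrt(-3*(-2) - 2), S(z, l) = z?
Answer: 848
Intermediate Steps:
B(j) = 2 (B(j) = sqrt(6 - 2) = sqrt(4) = 2)
I(E) = 9 (I(E) = 7 + 2 = 9)
(2*(-2) - 3) + I(-2)*95 = (2*(-2) - 3) + 9*95 = (-4 - 3) + 855 = -7 + 855 = 848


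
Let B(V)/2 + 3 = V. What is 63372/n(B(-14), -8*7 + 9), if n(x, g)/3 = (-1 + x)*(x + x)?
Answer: 5281/595 ≈ 8.8756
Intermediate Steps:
B(V) = -6 + 2*V
n(x, g) = 6*x*(-1 + x) (n(x, g) = 3*((-1 + x)*(x + x)) = 3*((-1 + x)*(2*x)) = 3*(2*x*(-1 + x)) = 6*x*(-1 + x))
63372/n(B(-14), -8*7 + 9) = 63372/((6*(-6 + 2*(-14))*(-1 + (-6 + 2*(-14))))) = 63372/((6*(-6 - 28)*(-1 + (-6 - 28)))) = 63372/((6*(-34)*(-1 - 34))) = 63372/((6*(-34)*(-35))) = 63372/7140 = 63372*(1/7140) = 5281/595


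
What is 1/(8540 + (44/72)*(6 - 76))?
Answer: 9/76475 ≈ 0.00011769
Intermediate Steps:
1/(8540 + (44/72)*(6 - 76)) = 1/(8540 + (44*(1/72))*(-70)) = 1/(8540 + (11/18)*(-70)) = 1/(8540 - 385/9) = 1/(76475/9) = 9/76475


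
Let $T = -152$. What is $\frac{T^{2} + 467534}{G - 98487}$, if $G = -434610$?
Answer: $- \frac{163546}{177699} \approx -0.92035$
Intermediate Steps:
$\frac{T^{2} + 467534}{G - 98487} = \frac{\left(-152\right)^{2} + 467534}{-434610 - 98487} = \frac{23104 + 467534}{-533097} = 490638 \left(- \frac{1}{533097}\right) = - \frac{163546}{177699}$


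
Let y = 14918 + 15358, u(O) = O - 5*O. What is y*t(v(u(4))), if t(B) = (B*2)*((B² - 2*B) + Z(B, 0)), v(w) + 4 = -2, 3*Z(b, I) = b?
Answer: -16712352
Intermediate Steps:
Z(b, I) = b/3
u(O) = -4*O
y = 30276
v(w) = -6 (v(w) = -4 - 2 = -6)
t(B) = 2*B*(B² - 5*B/3) (t(B) = (B*2)*((B² - 2*B) + B/3) = (2*B)*(B² - 5*B/3) = 2*B*(B² - 5*B/3))
y*t(v(u(4))) = 30276*((-6)²*(-10/3 + 2*(-6))) = 30276*(36*(-10/3 - 12)) = 30276*(36*(-46/3)) = 30276*(-552) = -16712352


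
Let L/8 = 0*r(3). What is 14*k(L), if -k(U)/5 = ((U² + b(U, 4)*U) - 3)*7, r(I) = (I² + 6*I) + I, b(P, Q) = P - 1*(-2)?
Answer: 1470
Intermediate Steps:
b(P, Q) = 2 + P (b(P, Q) = P + 2 = 2 + P)
r(I) = I² + 7*I
L = 0 (L = 8*(0*(3*(7 + 3))) = 8*(0*(3*10)) = 8*(0*30) = 8*0 = 0)
k(U) = 105 - 35*U² - 35*U*(2 + U) (k(U) = -5*((U² + (2 + U)*U) - 3)*7 = -5*((U² + U*(2 + U)) - 3)*7 = -5*(-3 + U² + U*(2 + U))*7 = -5*(-21 + 7*U² + 7*U*(2 + U)) = 105 - 35*U² - 35*U*(2 + U))
14*k(L) = 14*(105 - 70*0 - 70*0²) = 14*(105 + 0 - 70*0) = 14*(105 + 0 + 0) = 14*105 = 1470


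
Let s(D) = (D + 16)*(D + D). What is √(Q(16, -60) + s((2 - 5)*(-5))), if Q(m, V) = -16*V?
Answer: 3*√210 ≈ 43.474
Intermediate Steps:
s(D) = 2*D*(16 + D) (s(D) = (16 + D)*(2*D) = 2*D*(16 + D))
√(Q(16, -60) + s((2 - 5)*(-5))) = √(-16*(-60) + 2*((2 - 5)*(-5))*(16 + (2 - 5)*(-5))) = √(960 + 2*(-3*(-5))*(16 - 3*(-5))) = √(960 + 2*15*(16 + 15)) = √(960 + 2*15*31) = √(960 + 930) = √1890 = 3*√210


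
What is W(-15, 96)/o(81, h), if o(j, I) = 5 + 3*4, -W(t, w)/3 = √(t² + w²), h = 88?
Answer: -9*√1049/17 ≈ -17.147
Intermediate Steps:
W(t, w) = -3*√(t² + w²)
o(j, I) = 17 (o(j, I) = 5 + 12 = 17)
W(-15, 96)/o(81, h) = -3*√((-15)² + 96²)/17 = -3*√(225 + 9216)*(1/17) = -9*√1049*(1/17) = -9*√1049/17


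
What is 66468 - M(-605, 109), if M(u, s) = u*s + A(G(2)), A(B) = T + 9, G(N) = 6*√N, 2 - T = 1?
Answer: 132403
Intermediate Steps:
T = 1 (T = 2 - 1*1 = 2 - 1 = 1)
A(B) = 10 (A(B) = 1 + 9 = 10)
M(u, s) = 10 + s*u (M(u, s) = u*s + 10 = s*u + 10 = 10 + s*u)
66468 - M(-605, 109) = 66468 - (10 + 109*(-605)) = 66468 - (10 - 65945) = 66468 - 1*(-65935) = 66468 + 65935 = 132403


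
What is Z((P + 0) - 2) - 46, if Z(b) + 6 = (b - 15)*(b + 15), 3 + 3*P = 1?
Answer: -2429/9 ≈ -269.89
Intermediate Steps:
P = -2/3 (P = -1 + (1/3)*1 = -1 + 1/3 = -2/3 ≈ -0.66667)
Z(b) = -6 + (-15 + b)*(15 + b) (Z(b) = -6 + (b - 15)*(b + 15) = -6 + (-15 + b)*(15 + b))
Z((P + 0) - 2) - 46 = (-231 + ((-2/3 + 0) - 2)**2) - 46 = (-231 + (-2/3 - 2)**2) - 46 = (-231 + (-8/3)**2) - 46 = (-231 + 64/9) - 46 = -2015/9 - 46 = -2429/9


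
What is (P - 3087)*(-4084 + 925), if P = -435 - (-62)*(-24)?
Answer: 15826590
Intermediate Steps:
P = -1923 (P = -435 - 1*1488 = -435 - 1488 = -1923)
(P - 3087)*(-4084 + 925) = (-1923 - 3087)*(-4084 + 925) = -5010*(-3159) = 15826590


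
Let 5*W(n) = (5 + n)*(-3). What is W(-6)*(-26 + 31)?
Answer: 3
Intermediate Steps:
W(n) = -3 - 3*n/5 (W(n) = ((5 + n)*(-3))/5 = (-15 - 3*n)/5 = -3 - 3*n/5)
W(-6)*(-26 + 31) = (-3 - ⅗*(-6))*(-26 + 31) = (-3 + 18/5)*5 = (⅗)*5 = 3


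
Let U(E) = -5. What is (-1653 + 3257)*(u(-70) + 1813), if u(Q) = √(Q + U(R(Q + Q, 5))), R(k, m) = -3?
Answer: 2908052 + 8020*I*√3 ≈ 2.9081e+6 + 13891.0*I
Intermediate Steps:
u(Q) = √(-5 + Q) (u(Q) = √(Q - 5) = √(-5 + Q))
(-1653 + 3257)*(u(-70) + 1813) = (-1653 + 3257)*(√(-5 - 70) + 1813) = 1604*(√(-75) + 1813) = 1604*(5*I*√3 + 1813) = 1604*(1813 + 5*I*√3) = 2908052 + 8020*I*√3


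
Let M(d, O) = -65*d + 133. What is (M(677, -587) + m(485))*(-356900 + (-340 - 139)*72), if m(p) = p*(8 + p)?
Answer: -76411853404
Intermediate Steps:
M(d, O) = 133 - 65*d
(M(677, -587) + m(485))*(-356900 + (-340 - 139)*72) = ((133 - 65*677) + 485*(8 + 485))*(-356900 + (-340 - 139)*72) = ((133 - 44005) + 485*493)*(-356900 - 479*72) = (-43872 + 239105)*(-356900 - 34488) = 195233*(-391388) = -76411853404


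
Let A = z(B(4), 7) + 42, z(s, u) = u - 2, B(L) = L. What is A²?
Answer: 2209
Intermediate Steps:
z(s, u) = -2 + u
A = 47 (A = (-2 + 7) + 42 = 5 + 42 = 47)
A² = 47² = 2209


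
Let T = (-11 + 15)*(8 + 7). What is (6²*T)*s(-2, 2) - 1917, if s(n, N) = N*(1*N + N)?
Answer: 15363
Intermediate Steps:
T = 60 (T = 4*15 = 60)
s(n, N) = 2*N² (s(n, N) = N*(N + N) = N*(2*N) = 2*N²)
(6²*T)*s(-2, 2) - 1917 = (6²*60)*(2*2²) - 1917 = (36*60)*(2*4) - 1917 = 2160*8 - 1917 = 17280 - 1917 = 15363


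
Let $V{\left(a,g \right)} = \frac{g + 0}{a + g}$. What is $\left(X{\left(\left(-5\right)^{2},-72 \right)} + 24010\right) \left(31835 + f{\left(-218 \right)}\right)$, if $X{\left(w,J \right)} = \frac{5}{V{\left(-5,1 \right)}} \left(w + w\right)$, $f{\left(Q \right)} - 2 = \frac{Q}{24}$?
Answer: $\frac{1464720725}{2} \approx 7.3236 \cdot 10^{8}$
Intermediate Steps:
$f{\left(Q \right)} = 2 + \frac{Q}{24}$
$V{\left(a,g \right)} = \frac{g}{a + g}$
$X{\left(w,J \right)} = - 40 w$ ($X{\left(w,J \right)} = \frac{5}{1 \frac{1}{-5 + 1}} \left(w + w\right) = \frac{5}{1 \frac{1}{-4}} \cdot 2 w = \frac{5}{1 \left(- \frac{1}{4}\right)} 2 w = \frac{5}{- \frac{1}{4}} \cdot 2 w = 5 \left(-4\right) 2 w = - 20 \cdot 2 w = - 40 w$)
$\left(X{\left(\left(-5\right)^{2},-72 \right)} + 24010\right) \left(31835 + f{\left(-218 \right)}\right) = \left(- 40 \left(-5\right)^{2} + 24010\right) \left(31835 + \left(2 + \frac{1}{24} \left(-218\right)\right)\right) = \left(\left(-40\right) 25 + 24010\right) \left(31835 + \left(2 - \frac{109}{12}\right)\right) = \left(-1000 + 24010\right) \left(31835 - \frac{85}{12}\right) = 23010 \cdot \frac{381935}{12} = \frac{1464720725}{2}$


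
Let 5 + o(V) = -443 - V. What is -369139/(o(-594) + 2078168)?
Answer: -369139/2078314 ≈ -0.17761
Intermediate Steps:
o(V) = -448 - V (o(V) = -5 + (-443 - V) = -448 - V)
-369139/(o(-594) + 2078168) = -369139/((-448 - 1*(-594)) + 2078168) = -369139/((-448 + 594) + 2078168) = -369139/(146 + 2078168) = -369139/2078314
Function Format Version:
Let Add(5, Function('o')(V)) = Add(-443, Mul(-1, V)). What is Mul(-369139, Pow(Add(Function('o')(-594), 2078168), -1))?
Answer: Rational(-369139, 2078314) ≈ -0.17761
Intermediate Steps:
Function('o')(V) = Add(-448, Mul(-1, V)) (Function('o')(V) = Add(-5, Add(-443, Mul(-1, V))) = Add(-448, Mul(-1, V)))
Mul(-369139, Pow(Add(Function('o')(-594), 2078168), -1)) = Mul(-369139, Pow(Add(Add(-448, Mul(-1, -594)), 2078168), -1)) = Mul(-369139, Pow(Add(Add(-448, 594), 2078168), -1)) = Mul(-369139, Pow(Add(146, 2078168), -1)) = Mul(-369139, Pow(2078314, -1)) = Mul(-369139, Rational(1, 2078314)) = Rational(-369139, 2078314)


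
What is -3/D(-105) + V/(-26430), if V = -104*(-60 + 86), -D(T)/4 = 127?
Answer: 726461/6713220 ≈ 0.10821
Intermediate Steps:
D(T) = -508 (D(T) = -4*127 = -508)
V = -2704 (V = -104*26 = -2704)
-3/D(-105) + V/(-26430) = -3/(-508) - 2704/(-26430) = -3*(-1/508) - 2704*(-1/26430) = 3/508 + 1352/13215 = 726461/6713220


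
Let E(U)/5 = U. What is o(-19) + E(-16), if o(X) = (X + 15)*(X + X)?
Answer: 72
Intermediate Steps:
E(U) = 5*U
o(X) = 2*X*(15 + X) (o(X) = (15 + X)*(2*X) = 2*X*(15 + X))
o(-19) + E(-16) = 2*(-19)*(15 - 19) + 5*(-16) = 2*(-19)*(-4) - 80 = 152 - 80 = 72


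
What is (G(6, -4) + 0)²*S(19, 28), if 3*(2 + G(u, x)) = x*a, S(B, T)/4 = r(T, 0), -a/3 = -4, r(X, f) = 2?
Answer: 2592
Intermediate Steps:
a = 12 (a = -3*(-4) = 12)
S(B, T) = 8 (S(B, T) = 4*2 = 8)
G(u, x) = -2 + 4*x (G(u, x) = -2 + (x*12)/3 = -2 + (12*x)/3 = -2 + 4*x)
(G(6, -4) + 0)²*S(19, 28) = ((-2 + 4*(-4)) + 0)²*8 = ((-2 - 16) + 0)²*8 = (-18 + 0)²*8 = (-18)²*8 = 324*8 = 2592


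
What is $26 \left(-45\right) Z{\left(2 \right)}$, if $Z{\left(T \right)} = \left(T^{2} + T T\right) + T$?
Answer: $-11700$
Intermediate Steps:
$Z{\left(T \right)} = T + 2 T^{2}$ ($Z{\left(T \right)} = \left(T^{2} + T^{2}\right) + T = 2 T^{2} + T = T + 2 T^{2}$)
$26 \left(-45\right) Z{\left(2 \right)} = 26 \left(-45\right) 2 \left(1 + 2 \cdot 2\right) = - 1170 \cdot 2 \left(1 + 4\right) = - 1170 \cdot 2 \cdot 5 = \left(-1170\right) 10 = -11700$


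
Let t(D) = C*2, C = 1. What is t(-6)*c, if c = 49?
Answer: 98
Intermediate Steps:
t(D) = 2 (t(D) = 1*2 = 2)
t(-6)*c = 2*49 = 98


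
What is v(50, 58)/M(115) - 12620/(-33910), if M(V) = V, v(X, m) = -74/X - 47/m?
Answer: 199176989/565449250 ≈ 0.35225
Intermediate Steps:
v(50, 58)/M(115) - 12620/(-33910) = (-74/50 - 47/58)/115 - 12620/(-33910) = (-74*1/50 - 47*1/58)*(1/115) - 12620*(-1/33910) = (-37/25 - 47/58)*(1/115) + 1262/3391 = -3321/1450*1/115 + 1262/3391 = -3321/166750 + 1262/3391 = 199176989/565449250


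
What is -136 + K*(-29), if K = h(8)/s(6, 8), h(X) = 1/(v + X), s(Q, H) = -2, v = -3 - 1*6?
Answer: -301/2 ≈ -150.50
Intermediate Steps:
v = -9 (v = -3 - 6 = -9)
h(X) = 1/(-9 + X)
K = ½ (K = 1/((-9 + 8)*(-2)) = -½/(-1) = -1*(-½) = ½ ≈ 0.50000)
-136 + K*(-29) = -136 + (½)*(-29) = -136 - 29/2 = -301/2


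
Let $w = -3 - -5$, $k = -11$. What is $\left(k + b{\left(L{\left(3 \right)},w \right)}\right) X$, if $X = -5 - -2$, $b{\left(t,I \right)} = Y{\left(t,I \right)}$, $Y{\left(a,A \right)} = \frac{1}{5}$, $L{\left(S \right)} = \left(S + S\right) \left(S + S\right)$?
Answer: $\frac{162}{5} \approx 32.4$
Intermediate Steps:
$L{\left(S \right)} = 4 S^{2}$ ($L{\left(S \right)} = 2 S 2 S = 4 S^{2}$)
$w = 2$ ($w = -3 + 5 = 2$)
$Y{\left(a,A \right)} = \frac{1}{5}$
$b{\left(t,I \right)} = \frac{1}{5}$
$X = -3$ ($X = -5 + 2 = -3$)
$\left(k + b{\left(L{\left(3 \right)},w \right)}\right) X = \left(-11 + \frac{1}{5}\right) \left(-3\right) = \left(- \frac{54}{5}\right) \left(-3\right) = \frac{162}{5}$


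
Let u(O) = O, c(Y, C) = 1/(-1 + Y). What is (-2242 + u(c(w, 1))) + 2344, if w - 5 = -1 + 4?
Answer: 715/7 ≈ 102.14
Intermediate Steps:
w = 8 (w = 5 + (-1 + 4) = 5 + 3 = 8)
(-2242 + u(c(w, 1))) + 2344 = (-2242 + 1/(-1 + 8)) + 2344 = (-2242 + 1/7) + 2344 = (-2242 + ⅐) + 2344 = -15693/7 + 2344 = 715/7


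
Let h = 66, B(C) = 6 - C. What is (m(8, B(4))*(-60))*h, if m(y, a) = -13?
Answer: 51480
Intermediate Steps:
(m(8, B(4))*(-60))*h = -13*(-60)*66 = 780*66 = 51480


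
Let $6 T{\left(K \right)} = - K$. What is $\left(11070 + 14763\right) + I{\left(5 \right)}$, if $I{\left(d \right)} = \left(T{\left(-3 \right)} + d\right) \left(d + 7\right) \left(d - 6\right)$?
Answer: $25767$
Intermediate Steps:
$T{\left(K \right)} = - \frac{K}{6}$ ($T{\left(K \right)} = \frac{\left(-1\right) K}{6} = - \frac{K}{6}$)
$I{\left(d \right)} = \left(\frac{1}{2} + d\right) \left(-6 + d\right) \left(7 + d\right)$ ($I{\left(d \right)} = \left(\left(- \frac{1}{6}\right) \left(-3\right) + d\right) \left(d + 7\right) \left(d - 6\right) = \left(\frac{1}{2} + d\right) \left(7 + d\right) \left(-6 + d\right) = \left(\frac{1}{2} + d\right) \left(-6 + d\right) \left(7 + d\right)$)
$\left(11070 + 14763\right) + I{\left(5 \right)} = \left(11070 + 14763\right) + \left(-21 + 5^{3} - \frac{415}{2} + \frac{3 \cdot 5^{2}}{2}\right) = 25833 + \left(-21 + 125 - \frac{415}{2} + \frac{3}{2} \cdot 25\right) = 25833 + \left(-21 + 125 - \frac{415}{2} + \frac{75}{2}\right) = 25833 - 66 = 25767$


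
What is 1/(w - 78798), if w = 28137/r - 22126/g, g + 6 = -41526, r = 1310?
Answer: -6800865/535744863902 ≈ -1.2694e-5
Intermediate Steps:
g = -41532 (g = -6 - 41526 = -41532)
w = 149696368/6800865 (w = 28137/1310 - 22126/(-41532) = 28137*(1/1310) - 22126*(-1/41532) = 28137/1310 + 11063/20766 = 149696368/6800865 ≈ 22.011)
1/(w - 78798) = 1/(149696368/6800865 - 78798) = 1/(-535744863902/6800865) = -6800865/535744863902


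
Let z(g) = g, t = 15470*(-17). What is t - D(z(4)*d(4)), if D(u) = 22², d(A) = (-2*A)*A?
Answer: -263474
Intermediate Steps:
t = -262990
d(A) = -2*A²
D(u) = 484
t - D(z(4)*d(4)) = -262990 - 1*484 = -262990 - 484 = -263474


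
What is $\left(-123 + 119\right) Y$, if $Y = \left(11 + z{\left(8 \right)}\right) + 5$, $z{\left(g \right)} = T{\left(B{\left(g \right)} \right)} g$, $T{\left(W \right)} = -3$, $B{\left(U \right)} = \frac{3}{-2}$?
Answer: $32$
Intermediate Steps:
$B{\left(U \right)} = - \frac{3}{2}$ ($B{\left(U \right)} = 3 \left(- \frac{1}{2}\right) = - \frac{3}{2}$)
$z{\left(g \right)} = - 3 g$
$Y = -8$ ($Y = \left(11 - 24\right) + 5 = -13 + 5 = -8$)
$\left(-123 + 119\right) Y = \left(-123 + 119\right) \left(-8\right) = \left(-4\right) \left(-8\right) = 32$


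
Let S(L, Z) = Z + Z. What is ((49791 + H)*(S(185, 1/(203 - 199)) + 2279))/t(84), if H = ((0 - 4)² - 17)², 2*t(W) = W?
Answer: 56750432/21 ≈ 2.7024e+6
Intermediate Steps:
t(W) = W/2
S(L, Z) = 2*Z
H = 1 (H = ((-4)² - 17)² = (16 - 17)² = (-1)² = 1)
((49791 + H)*(S(185, 1/(203 - 199)) + 2279))/t(84) = ((49791 + 1)*(2/(203 - 199) + 2279))/(((½)*84)) = (49792*(2/4 + 2279))/42 = (49792*(2*(¼) + 2279))*(1/42) = (49792*(½ + 2279))*(1/42) = (49792*(4559/2))*(1/42) = 113500864*(1/42) = 56750432/21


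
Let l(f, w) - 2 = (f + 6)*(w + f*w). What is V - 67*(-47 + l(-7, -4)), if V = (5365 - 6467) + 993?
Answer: 4514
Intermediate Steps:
V = -109 (V = -1102 + 993 = -109)
l(f, w) = 2 + (6 + f)*(w + f*w) (l(f, w) = 2 + (f + 6)*(w + f*w) = 2 + (6 + f)*(w + f*w))
V - 67*(-47 + l(-7, -4)) = -109 - 67*(-47 + (2 + 6*(-4) - 4*(-7)**2 + 7*(-7)*(-4))) = -109 - 67*(-47 + (2 - 24 - 4*49 + 196)) = -109 - 67*(-47 + (2 - 24 - 196 + 196)) = -109 - 67*(-47 - 22) = -109 - 67*(-69) = -109 + 4623 = 4514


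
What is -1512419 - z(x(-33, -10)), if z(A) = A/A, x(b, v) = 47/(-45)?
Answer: -1512420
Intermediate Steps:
x(b, v) = -47/45 (x(b, v) = 47*(-1/45) = -47/45)
z(A) = 1
-1512419 - z(x(-33, -10)) = -1512419 - 1*1 = -1512419 - 1 = -1512420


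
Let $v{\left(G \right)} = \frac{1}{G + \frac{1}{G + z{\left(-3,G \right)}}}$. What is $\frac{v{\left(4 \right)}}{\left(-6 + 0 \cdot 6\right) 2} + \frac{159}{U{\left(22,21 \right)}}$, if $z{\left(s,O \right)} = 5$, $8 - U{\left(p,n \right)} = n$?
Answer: $- \frac{23571}{1924} \approx -12.251$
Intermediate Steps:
$U{\left(p,n \right)} = 8 - n$
$v{\left(G \right)} = \frac{1}{G + \frac{1}{5 + G}}$ ($v{\left(G \right)} = \frac{1}{G + \frac{1}{G + 5}} = \frac{1}{G + \frac{1}{5 + G}}$)
$\frac{v{\left(4 \right)}}{\left(-6 + 0 \cdot 6\right) 2} + \frac{159}{U{\left(22,21 \right)}} = \frac{\frac{1}{1 + 4^{2} + 5 \cdot 4} \left(5 + 4\right)}{\left(-6 + 0 \cdot 6\right) 2} + \frac{159}{8 - 21} = \frac{\frac{1}{1 + 16 + 20} \cdot 9}{\left(-6 + 0\right) 2} + \frac{159}{8 - 21} = \frac{\frac{1}{37} \cdot 9}{\left(-6\right) 2} + \frac{159}{-13} = \frac{\frac{1}{37} \cdot 9}{-12} + 159 \left(- \frac{1}{13}\right) = \frac{9}{37} \left(- \frac{1}{12}\right) - \frac{159}{13} = - \frac{3}{148} - \frac{159}{13} = - \frac{23571}{1924}$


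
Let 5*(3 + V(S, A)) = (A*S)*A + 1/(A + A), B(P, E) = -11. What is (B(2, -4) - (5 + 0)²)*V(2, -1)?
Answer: 486/5 ≈ 97.200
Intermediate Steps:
V(S, A) = -3 + 1/(10*A) + S*A²/5 (V(S, A) = -3 + ((A*S)*A + 1/(A + A))/5 = -3 + (S*A² + 1/(2*A))/5 = -3 + (1/(2*A) + S*A²)/5 = -3 + (1/(10*A) + S*A²/5) = -3 + 1/(10*A) + S*A²/5)
(B(2, -4) - (5 + 0)²)*V(2, -1) = (-11 - (5 + 0)²)*(-3 + (⅒)/(-1) + (⅕)*2*(-1)²) = (-11 - 1*5²)*(-3 + (⅒)*(-1) + (⅕)*2*1) = (-11 - 1*25)*(-3 - ⅒ + ⅖) = (-11 - 25)*(-27/10) = -36*(-27/10) = 486/5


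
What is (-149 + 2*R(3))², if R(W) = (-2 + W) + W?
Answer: 19881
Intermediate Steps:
R(W) = -2 + 2*W
(-149 + 2*R(3))² = (-149 + 2*(-2 + 2*3))² = (-149 + 2*(-2 + 6))² = (-149 + 2*4)² = (-149 + 8)² = (-141)² = 19881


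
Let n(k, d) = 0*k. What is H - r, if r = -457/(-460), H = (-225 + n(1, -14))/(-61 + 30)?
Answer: 89333/14260 ≈ 6.2646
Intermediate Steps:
n(k, d) = 0
H = 225/31 (H = (-225 + 0)/(-61 + 30) = -225/(-31) = -225*(-1/31) = 225/31 ≈ 7.2581)
r = 457/460 (r = -457*(-1/460) = 457/460 ≈ 0.99348)
H - r = 225/31 - 1*457/460 = 225/31 - 457/460 = 89333/14260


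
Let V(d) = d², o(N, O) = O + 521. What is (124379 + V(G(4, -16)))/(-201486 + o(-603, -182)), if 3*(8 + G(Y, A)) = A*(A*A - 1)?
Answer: -1995803/201147 ≈ -9.9221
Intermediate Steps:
G(Y, A) = -8 + A*(-1 + A²)/3 (G(Y, A) = -8 + (A*(A*A - 1))/3 = -8 + (A*(A² - 1))/3 = -8 + (A*(-1 + A²))/3 = -8 + A*(-1 + A²)/3)
o(N, O) = 521 + O
(124379 + V(G(4, -16)))/(-201486 + o(-603, -182)) = (124379 + (-8 - ⅓*(-16) + (⅓)*(-16)³)²)/(-201486 + (521 - 182)) = (124379 + (-8 + 16/3 + (⅓)*(-4096))²)/(-201486 + 339) = (124379 + (-8 + 16/3 - 4096/3)²)/(-201147) = (124379 + (-1368)²)*(-1/201147) = (124379 + 1871424)*(-1/201147) = 1995803*(-1/201147) = -1995803/201147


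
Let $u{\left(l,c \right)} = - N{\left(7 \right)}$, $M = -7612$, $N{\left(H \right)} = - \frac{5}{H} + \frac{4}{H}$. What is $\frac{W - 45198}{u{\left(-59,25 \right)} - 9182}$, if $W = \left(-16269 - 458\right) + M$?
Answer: $\frac{486759}{64273} \approx 7.5733$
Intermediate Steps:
$N{\left(H \right)} = - \frac{1}{H}$
$u{\left(l,c \right)} = \frac{1}{7}$ ($u{\left(l,c \right)} = - \frac{-1}{7} = \left(-1\right) \left(- \frac{1}{7}\right) = \frac{1}{7}$)
$W = -24339$ ($W = \left(-16269 - 458\right) - 7612 = -16727 - 7612 = -24339$)
$\frac{W - 45198}{u{\left(-59,25 \right)} - 9182} = \frac{-24339 - 45198}{\frac{1}{7} - 9182} = - \frac{69537}{- \frac{64273}{7}} = \left(-69537\right) \left(- \frac{7}{64273}\right) = \frac{486759}{64273}$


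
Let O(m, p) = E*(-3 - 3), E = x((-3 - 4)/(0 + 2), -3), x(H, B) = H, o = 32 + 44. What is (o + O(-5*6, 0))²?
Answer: 9409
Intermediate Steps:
o = 76
E = -7/2 (E = (-3 - 4)/(0 + 2) = -7/2 ≈ -3.5000)
O(m, p) = 21 (O(m, p) = -7*(-3 - 3)/2 = -7/2*(-6) = 21)
(o + O(-5*6, 0))² = (76 + 21)² = 97² = 9409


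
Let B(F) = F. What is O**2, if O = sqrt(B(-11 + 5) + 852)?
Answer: 846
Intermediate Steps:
O = 3*sqrt(94) (O = sqrt((-11 + 5) + 852) = sqrt(-6 + 852) = sqrt(846) = 3*sqrt(94) ≈ 29.086)
O**2 = (3*sqrt(94))**2 = 846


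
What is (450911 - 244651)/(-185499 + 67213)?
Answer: -103130/59143 ≈ -1.7437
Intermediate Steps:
(450911 - 244651)/(-185499 + 67213) = 206260/(-118286) = 206260*(-1/118286) = -103130/59143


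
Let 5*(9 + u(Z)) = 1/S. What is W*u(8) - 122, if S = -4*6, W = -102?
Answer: 15937/20 ≈ 796.85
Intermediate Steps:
S = -24
u(Z) = -1081/120 (u(Z) = -9 + (⅕)/(-24) = -9 + (⅕)*(-1/24) = -9 - 1/120 = -1081/120)
W*u(8) - 122 = -102*(-1081/120) - 122 = 18377/20 - 122 = 15937/20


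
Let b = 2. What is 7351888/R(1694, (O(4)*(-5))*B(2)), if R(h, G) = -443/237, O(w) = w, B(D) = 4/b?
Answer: -1742397456/443 ≈ -3.9332e+6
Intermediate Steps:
B(D) = 2 (B(D) = 4/2 = 4*(½) = 2)
R(h, G) = -443/237 (R(h, G) = -443*1/237 = -443/237)
7351888/R(1694, (O(4)*(-5))*B(2)) = 7351888/(-443/237) = 7351888*(-237/443) = -1742397456/443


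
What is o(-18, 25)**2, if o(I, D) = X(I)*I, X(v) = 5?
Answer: 8100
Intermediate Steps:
o(I, D) = 5*I
o(-18, 25)**2 = (5*(-18))**2 = (-90)**2 = 8100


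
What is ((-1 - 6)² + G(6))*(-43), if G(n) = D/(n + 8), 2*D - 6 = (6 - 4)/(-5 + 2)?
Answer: -44419/21 ≈ -2115.2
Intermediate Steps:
D = 8/3 (D = 3 + ((6 - 4)/(-5 + 2))/2 = 3 + (2/(-3))/2 = 3 + (2*(-⅓))/2 = 3 + (½)*(-⅔) = 3 - ⅓ = 8/3 ≈ 2.6667)
G(n) = 8/(3*(8 + n)) (G(n) = 8/(3*(n + 8)) = 8/(3*(8 + n)))
((-1 - 6)² + G(6))*(-43) = ((-1 - 6)² + 8/(3*(8 + 6)))*(-43) = ((-7)² + (8/3)/14)*(-43) = (49 + (8/3)*(1/14))*(-43) = (49 + 4/21)*(-43) = (1033/21)*(-43) = -44419/21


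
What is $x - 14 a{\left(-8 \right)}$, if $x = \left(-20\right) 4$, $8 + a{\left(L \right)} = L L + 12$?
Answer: $-1032$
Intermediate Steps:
$a{\left(L \right)} = 4 + L^{2}$ ($a{\left(L \right)} = -8 + \left(L L + 12\right) = -8 + \left(L^{2} + 12\right) = -8 + \left(12 + L^{2}\right) = 4 + L^{2}$)
$x = -80$
$x - 14 a{\left(-8 \right)} = -80 - 14 \left(4 + \left(-8\right)^{2}\right) = -80 - 14 \left(4 + 64\right) = -80 - 952 = -1032$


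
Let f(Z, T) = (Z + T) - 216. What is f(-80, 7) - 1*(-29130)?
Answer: 28841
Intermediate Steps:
f(Z, T) = -216 + T + Z (f(Z, T) = (T + Z) - 216 = -216 + T + Z)
f(-80, 7) - 1*(-29130) = (-216 + 7 - 80) - 1*(-29130) = -289 + 29130 = 28841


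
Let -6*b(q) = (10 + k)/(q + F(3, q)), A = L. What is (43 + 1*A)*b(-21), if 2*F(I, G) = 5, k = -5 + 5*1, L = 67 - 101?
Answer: 30/37 ≈ 0.81081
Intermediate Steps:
L = -34
A = -34
k = 0 (k = -5 + 5 = 0)
F(I, G) = 5/2 (F(I, G) = (½)*5 = 5/2)
b(q) = -5/(3*(5/2 + q)) (b(q) = -(10 + 0)/(6*(q + 5/2)) = -5/(3*(5/2 + q)))
(43 + 1*A)*b(-21) = (43 + 1*(-34))*(-10/(15 + 6*(-21))) = (43 - 34)*(-10/(15 - 126)) = 9*(-10/(-111)) = 9*(-10*(-1/111)) = 9*(10/111) = 30/37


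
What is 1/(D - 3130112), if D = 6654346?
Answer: 1/3524234 ≈ 2.8375e-7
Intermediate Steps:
1/(D - 3130112) = 1/(6654346 - 3130112) = 1/3524234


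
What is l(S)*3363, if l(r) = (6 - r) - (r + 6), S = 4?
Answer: -26904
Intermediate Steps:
l(r) = -2*r (l(r) = (6 - r) - (6 + r) = (6 - r) + (-6 - r) = -2*r)
l(S)*3363 = -2*4*3363 = -8*3363 = -26904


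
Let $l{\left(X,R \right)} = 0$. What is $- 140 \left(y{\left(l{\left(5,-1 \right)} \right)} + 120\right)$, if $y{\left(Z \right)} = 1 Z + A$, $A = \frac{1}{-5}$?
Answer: $-16772$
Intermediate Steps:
$A = - \frac{1}{5} \approx -0.2$
$y{\left(Z \right)} = - \frac{1}{5} + Z$ ($y{\left(Z \right)} = 1 Z - \frac{1}{5} = Z - \frac{1}{5} = - \frac{1}{5} + Z$)
$- 140 \left(y{\left(l{\left(5,-1 \right)} \right)} + 120\right) = - 140 \left(\left(- \frac{1}{5} + 0\right) + 120\right) = - 140 \left(- \frac{1}{5} + 120\right) = \left(-140\right) \frac{599}{5} = -16772$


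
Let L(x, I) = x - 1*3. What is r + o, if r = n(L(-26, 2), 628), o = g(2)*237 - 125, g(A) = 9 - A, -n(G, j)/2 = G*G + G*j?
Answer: 36276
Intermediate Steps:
L(x, I) = -3 + x (L(x, I) = x - 3 = -3 + x)
n(G, j) = -2*G² - 2*G*j (n(G, j) = -2*(G*G + G*j) = -2*(G² + G*j) = -2*G² - 2*G*j)
o = 1534 (o = (9 - 1*2)*237 - 125 = (9 - 2)*237 - 125 = 7*237 - 125 = 1659 - 125 = 1534)
r = 34742 (r = -2*(-3 - 26)*((-3 - 26) + 628) = -2*(-29)*(-29 + 628) = -2*(-29)*599 = 34742)
r + o = 34742 + 1534 = 36276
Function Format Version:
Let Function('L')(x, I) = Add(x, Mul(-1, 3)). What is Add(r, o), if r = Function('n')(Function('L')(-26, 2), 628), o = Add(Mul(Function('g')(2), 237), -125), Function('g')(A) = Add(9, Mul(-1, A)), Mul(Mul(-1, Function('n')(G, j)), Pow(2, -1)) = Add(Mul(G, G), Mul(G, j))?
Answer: 36276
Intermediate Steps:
Function('L')(x, I) = Add(-3, x) (Function('L')(x, I) = Add(x, -3) = Add(-3, x))
Function('n')(G, j) = Add(Mul(-2, Pow(G, 2)), Mul(-2, G, j)) (Function('n')(G, j) = Mul(-2, Add(Mul(G, G), Mul(G, j))) = Mul(-2, Add(Pow(G, 2), Mul(G, j))) = Add(Mul(-2, Pow(G, 2)), Mul(-2, G, j)))
o = 1534 (o = Add(Mul(Add(9, Mul(-1, 2)), 237), -125) = Add(Mul(Add(9, -2), 237), -125) = Add(Mul(7, 237), -125) = Add(1659, -125) = 1534)
r = 34742 (r = Mul(-2, Add(-3, -26), Add(Add(-3, -26), 628)) = Mul(-2, -29, Add(-29, 628)) = Mul(-2, -29, 599) = 34742)
Add(r, o) = Add(34742, 1534) = 36276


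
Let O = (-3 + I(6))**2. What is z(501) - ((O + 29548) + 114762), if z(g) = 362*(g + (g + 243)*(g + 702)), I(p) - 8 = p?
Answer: 324038515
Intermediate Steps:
I(p) = 8 + p
O = 121 (O = (-3 + (8 + 6))**2 = (-3 + 14)**2 = 11**2 = 121)
z(g) = 362*g + 362*(243 + g)*(702 + g) (z(g) = 362*(g + (243 + g)*(702 + g)) = 362*g + 362*(243 + g)*(702 + g))
z(501) - ((O + 29548) + 114762) = (61752132 + 362*501**2 + 342452*501) - ((121 + 29548) + 114762) = (61752132 + 362*251001 + 171568452) - (29669 + 114762) = (61752132 + 90862362 + 171568452) - 1*144431 = 324182946 - 144431 = 324038515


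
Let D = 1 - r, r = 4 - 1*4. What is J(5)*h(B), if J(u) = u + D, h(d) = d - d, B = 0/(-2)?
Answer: 0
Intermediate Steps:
B = 0 (B = 0*(-½) = 0)
h(d) = 0
r = 0 (r = 4 - 4 = 0)
D = 1 (D = 1 - 1*0 = 1 + 0 = 1)
J(u) = 1 + u (J(u) = u + 1 = 1 + u)
J(5)*h(B) = (1 + 5)*0 = 6*0 = 0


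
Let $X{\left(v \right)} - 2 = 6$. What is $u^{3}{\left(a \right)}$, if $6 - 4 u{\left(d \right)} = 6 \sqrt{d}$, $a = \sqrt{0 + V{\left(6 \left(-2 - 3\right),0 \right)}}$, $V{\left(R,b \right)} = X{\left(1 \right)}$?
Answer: $\frac{27 \left(1 - 2^{\frac{3}{4}}\right)^{3}}{8} \approx -1.0696$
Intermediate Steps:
$X{\left(v \right)} = 8$ ($X{\left(v \right)} = 2 + 6 = 8$)
$V{\left(R,b \right)} = 8$
$a = 2 \sqrt{2}$ ($a = \sqrt{0 + 8} = \sqrt{8} = 2 \sqrt{2} \approx 2.8284$)
$u{\left(d \right)} = \frac{3}{2} - \frac{3 \sqrt{d}}{2}$ ($u{\left(d \right)} = \frac{3}{2} - \frac{6 \sqrt{d}}{4} = \frac{3}{2} - \frac{3 \sqrt{d}}{2}$)
$u^{3}{\left(a \right)} = \left(\frac{3}{2} - \frac{3 \sqrt{2 \sqrt{2}}}{2}\right)^{3} = \left(\frac{3}{2} - \frac{3 \cdot 2^{\frac{3}{4}}}{2}\right)^{3}$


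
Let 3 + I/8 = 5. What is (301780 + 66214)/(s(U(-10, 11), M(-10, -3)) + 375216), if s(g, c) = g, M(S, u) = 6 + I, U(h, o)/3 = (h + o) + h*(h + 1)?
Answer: 367994/375489 ≈ 0.98004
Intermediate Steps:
I = 16 (I = -24 + 8*5 = -24 + 40 = 16)
U(h, o) = 3*h + 3*o + 3*h*(1 + h) (U(h, o) = 3*((h + o) + h*(h + 1)) = 3*((h + o) + h*(1 + h)) = 3*(h + o + h*(1 + h)) = 3*h + 3*o + 3*h*(1 + h))
M(S, u) = 22 (M(S, u) = 6 + 16 = 22)
(301780 + 66214)/(s(U(-10, 11), M(-10, -3)) + 375216) = (301780 + 66214)/((3*11 + 3*(-10)² + 6*(-10)) + 375216) = 367994/((33 + 3*100 - 60) + 375216) = 367994/((33 + 300 - 60) + 375216) = 367994/(273 + 375216) = 367994/375489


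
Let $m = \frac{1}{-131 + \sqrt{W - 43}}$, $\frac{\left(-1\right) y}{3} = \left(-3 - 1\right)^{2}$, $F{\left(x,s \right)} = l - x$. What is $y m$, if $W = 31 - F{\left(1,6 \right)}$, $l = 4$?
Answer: $\frac{786}{2147} + \frac{6 i \sqrt{15}}{2147} \approx 0.36609 + 0.010823 i$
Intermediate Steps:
$F{\left(x,s \right)} = 4 - x$
$W = 28$ ($W = 31 - \left(4 - 1\right) = 31 - 3 = 28$)
$y = -48$ ($y = - 3 \left(-3 - 1\right)^{2} = - 3 \left(-4\right)^{2} = \left(-3\right) 16 = -48$)
$m = \frac{1}{-131 + i \sqrt{15}}$ ($m = \frac{1}{-131 + \sqrt{28 - 43}} = \frac{1}{-131 + \sqrt{-15}} = \frac{1}{-131 + i \sqrt{15}} \approx -0.0076269 - 0.00022549 i$)
$y m = - 48 \left(- \frac{131}{17176} - \frac{i \sqrt{15}}{17176}\right) = \frac{786}{2147} + \frac{6 i \sqrt{15}}{2147}$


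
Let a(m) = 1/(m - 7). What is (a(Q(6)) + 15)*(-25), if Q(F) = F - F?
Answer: -2600/7 ≈ -371.43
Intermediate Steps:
Q(F) = 0
a(m) = 1/(-7 + m)
(a(Q(6)) + 15)*(-25) = (1/(-7 + 0) + 15)*(-25) = (1/(-7) + 15)*(-25) = (-⅐ + 15)*(-25) = (104/7)*(-25) = -2600/7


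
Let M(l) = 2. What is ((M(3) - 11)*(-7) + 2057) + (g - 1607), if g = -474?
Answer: 39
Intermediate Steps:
((M(3) - 11)*(-7) + 2057) + (g - 1607) = ((2 - 11)*(-7) + 2057) + (-474 - 1607) = (-9*(-7) + 2057) - 2081 = (63 + 2057) - 2081 = 2120 - 2081 = 39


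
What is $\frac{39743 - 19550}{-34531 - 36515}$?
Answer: $- \frac{6731}{23682} \approx -0.28422$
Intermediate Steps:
$\frac{39743 - 19550}{-34531 - 36515} = \frac{20193}{-71046} = 20193 \left(- \frac{1}{71046}\right) = - \frac{6731}{23682}$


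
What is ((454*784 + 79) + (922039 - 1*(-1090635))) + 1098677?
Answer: 3467366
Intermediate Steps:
((454*784 + 79) + (922039 - 1*(-1090635))) + 1098677 = ((355936 + 79) + (922039 + 1090635)) + 1098677 = (356015 + 2012674) + 1098677 = 2368689 + 1098677 = 3467366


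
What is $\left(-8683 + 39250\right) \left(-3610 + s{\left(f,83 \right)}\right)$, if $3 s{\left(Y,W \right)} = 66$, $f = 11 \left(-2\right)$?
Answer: $-109674396$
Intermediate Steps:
$f = -22$
$s{\left(Y,W \right)} = 22$ ($s{\left(Y,W \right)} = \frac{1}{3} \cdot 66 = 22$)
$\left(-8683 + 39250\right) \left(-3610 + s{\left(f,83 \right)}\right) = \left(-8683 + 39250\right) \left(-3610 + 22\right) = 30567 \left(-3588\right) = -109674396$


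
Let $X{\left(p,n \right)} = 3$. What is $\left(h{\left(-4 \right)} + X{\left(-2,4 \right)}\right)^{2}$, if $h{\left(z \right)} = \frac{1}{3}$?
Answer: $\frac{100}{9} \approx 11.111$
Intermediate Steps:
$h{\left(z \right)} = \frac{1}{3}$
$\left(h{\left(-4 \right)} + X{\left(-2,4 \right)}\right)^{2} = \left(\frac{1}{3} + 3\right)^{2} = \left(\frac{10}{3}\right)^{2} = \frac{100}{9}$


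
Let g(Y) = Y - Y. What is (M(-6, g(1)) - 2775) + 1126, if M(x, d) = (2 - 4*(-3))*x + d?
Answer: -1733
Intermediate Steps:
g(Y) = 0
M(x, d) = d + 14*x (M(x, d) = (2 + 12)*x + d = 14*x + d = d + 14*x)
(M(-6, g(1)) - 2775) + 1126 = ((0 + 14*(-6)) - 2775) + 1126 = ((0 - 84) - 2775) + 1126 = (-84 - 2775) + 1126 = -2859 + 1126 = -1733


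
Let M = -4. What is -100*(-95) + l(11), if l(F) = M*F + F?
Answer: 9467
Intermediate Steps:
l(F) = -3*F (l(F) = -4*F + F = -3*F)
-100*(-95) + l(11) = -100*(-95) - 3*11 = 9500 - 33 = 9467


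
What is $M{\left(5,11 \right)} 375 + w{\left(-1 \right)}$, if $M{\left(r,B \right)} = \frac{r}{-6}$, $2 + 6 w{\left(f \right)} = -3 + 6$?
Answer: $- \frac{937}{3} \approx -312.33$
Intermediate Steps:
$w{\left(f \right)} = \frac{1}{6}$ ($w{\left(f \right)} = - \frac{1}{3} + \frac{-3 + 6}{6} = - \frac{1}{3} + \frac{1}{6} \cdot 3 = - \frac{1}{3} + \frac{1}{2} = \frac{1}{6}$)
$M{\left(r,B \right)} = - \frac{r}{6}$ ($M{\left(r,B \right)} = r \left(- \frac{1}{6}\right) = - \frac{r}{6}$)
$M{\left(5,11 \right)} 375 + w{\left(-1 \right)} = \left(- \frac{1}{6}\right) 5 \cdot 375 + \frac{1}{6} = \left(- \frac{5}{6}\right) 375 + \frac{1}{6} = - \frac{625}{2} + \frac{1}{6} = - \frac{937}{3}$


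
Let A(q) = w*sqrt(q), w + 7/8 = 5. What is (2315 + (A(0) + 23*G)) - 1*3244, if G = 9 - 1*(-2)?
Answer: -676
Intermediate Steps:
w = 33/8 (w = -7/8 + 5 = 33/8 ≈ 4.1250)
G = 11 (G = 9 + 2 = 11)
A(q) = 33*sqrt(q)/8
(2315 + (A(0) + 23*G)) - 1*3244 = (2315 + (33*sqrt(0)/8 + 23*11)) - 1*3244 = (2315 + ((33/8)*0 + 253)) - 3244 = (2315 + (0 + 253)) - 3244 = (2315 + 253) - 3244 = 2568 - 3244 = -676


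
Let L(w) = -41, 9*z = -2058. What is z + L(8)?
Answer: -809/3 ≈ -269.67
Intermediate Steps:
z = -686/3 (z = (1/9)*(-2058) = -686/3 ≈ -228.67)
z + L(8) = -686/3 - 41 = -809/3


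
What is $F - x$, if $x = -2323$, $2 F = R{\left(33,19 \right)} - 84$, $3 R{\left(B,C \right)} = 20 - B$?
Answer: $\frac{13673}{6} \approx 2278.8$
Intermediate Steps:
$R{\left(B,C \right)} = \frac{20}{3} - \frac{B}{3}$ ($R{\left(B,C \right)} = \frac{20 - B}{3} = \frac{20}{3} - \frac{B}{3}$)
$F = - \frac{265}{6}$ ($F = \frac{\left(\frac{20}{3} - 11\right) - 84}{2} = \frac{- \frac{13}{3} - 84}{2} = \frac{1}{2} \left(- \frac{265}{3}\right) = - \frac{265}{6} \approx -44.167$)
$F - x = - \frac{265}{6} - -2323 = - \frac{265}{6} + 2323 = \frac{13673}{6}$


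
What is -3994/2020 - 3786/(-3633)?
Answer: -1143747/1223110 ≈ -0.93511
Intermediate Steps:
-3994/2020 - 3786/(-3633) = -3994*1/2020 - 3786*(-1/3633) = -1997/1010 + 1262/1211 = -1143747/1223110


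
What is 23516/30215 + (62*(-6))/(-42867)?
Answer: 339766784/431742135 ≈ 0.78697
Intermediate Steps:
23516/30215 + (62*(-6))/(-42867) = 23516*(1/30215) - 372*(-1/42867) = 23516/30215 + 124/14289 = 339766784/431742135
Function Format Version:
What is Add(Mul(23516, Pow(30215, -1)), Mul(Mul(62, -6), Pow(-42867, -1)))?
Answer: Rational(339766784, 431742135) ≈ 0.78697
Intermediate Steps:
Add(Mul(23516, Pow(30215, -1)), Mul(Mul(62, -6), Pow(-42867, -1))) = Add(Mul(23516, Rational(1, 30215)), Mul(-372, Rational(-1, 42867))) = Add(Rational(23516, 30215), Rational(124, 14289)) = Rational(339766784, 431742135)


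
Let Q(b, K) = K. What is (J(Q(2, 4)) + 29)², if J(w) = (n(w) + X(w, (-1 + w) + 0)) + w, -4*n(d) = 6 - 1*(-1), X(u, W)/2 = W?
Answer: 22201/16 ≈ 1387.6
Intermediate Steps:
X(u, W) = 2*W
n(d) = -7/4 (n(d) = -(6 - 1*(-1))/4 = -(6 + 1)/4 = -¼*7 = -7/4)
J(w) = -15/4 + 3*w (J(w) = (-7/4 + 2*((-1 + w) + 0)) + w = (-7/4 + 2*(-1 + w)) + w = (-7/4 + (-2 + 2*w)) + w = (-15/4 + 2*w) + w = -15/4 + 3*w)
(J(Q(2, 4)) + 29)² = ((-15/4 + 3*4) + 29)² = ((-15/4 + 12) + 29)² = (33/4 + 29)² = (149/4)² = 22201/16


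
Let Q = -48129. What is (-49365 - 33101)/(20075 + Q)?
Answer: 41233/14027 ≈ 2.9395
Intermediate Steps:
(-49365 - 33101)/(20075 + Q) = (-49365 - 33101)/(20075 - 48129) = -82466/(-28054) = -82466*(-1/28054) = 41233/14027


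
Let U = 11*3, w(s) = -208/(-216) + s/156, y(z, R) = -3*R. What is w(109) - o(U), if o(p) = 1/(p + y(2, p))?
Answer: 25897/15444 ≈ 1.6768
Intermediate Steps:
w(s) = 26/27 + s/156 (w(s) = -208*(-1/216) + s*(1/156) = 26/27 + s/156)
U = 33
o(p) = -1/(2*p) (o(p) = 1/(p - 3*p) = 1/(-2*p) = -1/(2*p))
w(109) - o(U) = (26/27 + (1/156)*109) - (-1)/(2*33) = (26/27 + 109/156) - (-1)/(2*33) = 2333/1404 - 1*(-1/66) = 2333/1404 + 1/66 = 25897/15444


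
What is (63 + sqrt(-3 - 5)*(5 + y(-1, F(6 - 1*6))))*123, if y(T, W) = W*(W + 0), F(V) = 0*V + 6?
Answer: 7749 + 10086*I*sqrt(2) ≈ 7749.0 + 14264.0*I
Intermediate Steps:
F(V) = 6 (F(V) = 0 + 6 = 6)
y(T, W) = W**2 (y(T, W) = W*W = W**2)
(63 + sqrt(-3 - 5)*(5 + y(-1, F(6 - 1*6))))*123 = (63 + sqrt(-3 - 5)*(5 + 6**2))*123 = (63 + sqrt(-8)*(5 + 36))*123 = (63 + (2*I*sqrt(2))*41)*123 = (63 + 82*I*sqrt(2))*123 = 7749 + 10086*I*sqrt(2)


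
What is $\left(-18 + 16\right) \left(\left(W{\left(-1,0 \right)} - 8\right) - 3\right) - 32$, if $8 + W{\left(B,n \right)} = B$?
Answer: $8$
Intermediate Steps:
$W{\left(B,n \right)} = -8 + B$
$\left(-18 + 16\right) \left(\left(W{\left(-1,0 \right)} - 8\right) - 3\right) - 32 = \left(-18 + 16\right) \left(\left(\left(-8 - 1\right) - 8\right) - 3\right) - 32 = - 2 \left(\left(-9 - 8\right) - 3\right) - 32 = - 2 \left(-17 - 3\right) - 32 = \left(-2\right) \left(-20\right) - 32 = 40 - 32 = 8$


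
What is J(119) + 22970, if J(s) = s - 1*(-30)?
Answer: 23119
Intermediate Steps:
J(s) = 30 + s (J(s) = s + 30 = 30 + s)
J(119) + 22970 = (30 + 119) + 22970 = 149 + 22970 = 23119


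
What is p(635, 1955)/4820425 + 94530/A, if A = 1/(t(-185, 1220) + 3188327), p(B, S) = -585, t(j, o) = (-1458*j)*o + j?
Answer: 30280385517139546983/964085 ≈ 3.1408e+13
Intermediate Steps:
t(j, o) = j - 1458*j*o (t(j, o) = -1458*j*o + j = j - 1458*j*o)
A = 1/332258742 (A = 1/(-185*(1 - 1458*1220) + 3188327) = 1/(-185*(1 - 1778760) + 3188327) = 1/(-185*(-1778759) + 3188327) = 1/(329070415 + 3188327) = 1/332258742 ≈ 3.0097e-9)
p(635, 1955)/4820425 + 94530/A = -585/4820425 + 94530/(1/332258742) = -585*1/4820425 + 94530*332258742 = -117/964085 + 31408418881260 = 30280385517139546983/964085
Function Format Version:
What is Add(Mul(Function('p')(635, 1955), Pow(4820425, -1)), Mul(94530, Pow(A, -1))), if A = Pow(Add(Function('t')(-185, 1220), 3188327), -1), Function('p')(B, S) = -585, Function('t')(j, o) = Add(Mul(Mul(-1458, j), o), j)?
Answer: Rational(30280385517139546983, 964085) ≈ 3.1408e+13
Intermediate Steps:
Function('t')(j, o) = Add(j, Mul(-1458, j, o)) (Function('t')(j, o) = Add(Mul(-1458, j, o), j) = Add(j, Mul(-1458, j, o)))
A = Rational(1, 332258742) (A = Pow(Add(Mul(-185, Add(1, Mul(-1458, 1220))), 3188327), -1) = Pow(Add(Mul(-185, Add(1, -1778760)), 3188327), -1) = Pow(Add(Mul(-185, -1778759), 3188327), -1) = Pow(Add(329070415, 3188327), -1) = Pow(332258742, -1) = Rational(1, 332258742) ≈ 3.0097e-9)
Add(Mul(Function('p')(635, 1955), Pow(4820425, -1)), Mul(94530, Pow(A, -1))) = Add(Mul(-585, Pow(4820425, -1)), Mul(94530, Pow(Rational(1, 332258742), -1))) = Add(Mul(-585, Rational(1, 4820425)), Mul(94530, 332258742)) = Add(Rational(-117, 964085), 31408418881260) = Rational(30280385517139546983, 964085)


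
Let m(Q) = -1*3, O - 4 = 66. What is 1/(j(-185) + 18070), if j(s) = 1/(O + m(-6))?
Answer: 67/1210691 ≈ 5.5340e-5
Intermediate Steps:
O = 70 (O = 4 + 66 = 70)
m(Q) = -3
j(s) = 1/67 (j(s) = 1/(70 - 3) = 1/67)
1/(j(-185) + 18070) = 1/(1/67 + 18070) = 1/(1210691/67) = 67/1210691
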